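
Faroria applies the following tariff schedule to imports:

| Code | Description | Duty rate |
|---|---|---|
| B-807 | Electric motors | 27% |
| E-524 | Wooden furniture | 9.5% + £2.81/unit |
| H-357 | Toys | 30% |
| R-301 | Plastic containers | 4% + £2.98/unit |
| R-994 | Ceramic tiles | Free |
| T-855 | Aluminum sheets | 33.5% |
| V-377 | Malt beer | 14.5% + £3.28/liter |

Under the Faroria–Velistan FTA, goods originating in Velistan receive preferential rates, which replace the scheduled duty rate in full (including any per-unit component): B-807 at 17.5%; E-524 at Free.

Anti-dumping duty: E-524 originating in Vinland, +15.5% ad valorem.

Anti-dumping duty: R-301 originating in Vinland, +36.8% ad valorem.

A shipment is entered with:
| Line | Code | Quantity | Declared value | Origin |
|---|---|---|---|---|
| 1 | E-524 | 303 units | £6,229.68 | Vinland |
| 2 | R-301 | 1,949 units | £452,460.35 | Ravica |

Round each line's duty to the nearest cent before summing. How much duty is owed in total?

£26,315.28

Line 1 (E-524, Vinland, 303 units, £6,229.68):
Base rate for E-524 is 9.5% + £2.81/unit.
E-524 has an FTA preferential rate, but origin Vinland is not Velistan; base rate stands.
Additional duty on E-524 from Vinland: +15.5%. Applied ad valorem rate: 9.5% + 15.5% = 25%.
Duty = £6,229.68 × 25% + 303 × £2.81 = £2,408.85.
Line 2 (R-301, Ravica, 1,949 units, £452,460.35):
Base rate for R-301 is 4% + £2.98/unit.
The additional-duty order on R-301 targets Vinland, not Ravica; it does not apply.
Duty = £452,460.35 × 4% + 1,949 × £2.98 = £23,906.43.
Total = £2,408.85 + £23,906.43 = £26,315.28.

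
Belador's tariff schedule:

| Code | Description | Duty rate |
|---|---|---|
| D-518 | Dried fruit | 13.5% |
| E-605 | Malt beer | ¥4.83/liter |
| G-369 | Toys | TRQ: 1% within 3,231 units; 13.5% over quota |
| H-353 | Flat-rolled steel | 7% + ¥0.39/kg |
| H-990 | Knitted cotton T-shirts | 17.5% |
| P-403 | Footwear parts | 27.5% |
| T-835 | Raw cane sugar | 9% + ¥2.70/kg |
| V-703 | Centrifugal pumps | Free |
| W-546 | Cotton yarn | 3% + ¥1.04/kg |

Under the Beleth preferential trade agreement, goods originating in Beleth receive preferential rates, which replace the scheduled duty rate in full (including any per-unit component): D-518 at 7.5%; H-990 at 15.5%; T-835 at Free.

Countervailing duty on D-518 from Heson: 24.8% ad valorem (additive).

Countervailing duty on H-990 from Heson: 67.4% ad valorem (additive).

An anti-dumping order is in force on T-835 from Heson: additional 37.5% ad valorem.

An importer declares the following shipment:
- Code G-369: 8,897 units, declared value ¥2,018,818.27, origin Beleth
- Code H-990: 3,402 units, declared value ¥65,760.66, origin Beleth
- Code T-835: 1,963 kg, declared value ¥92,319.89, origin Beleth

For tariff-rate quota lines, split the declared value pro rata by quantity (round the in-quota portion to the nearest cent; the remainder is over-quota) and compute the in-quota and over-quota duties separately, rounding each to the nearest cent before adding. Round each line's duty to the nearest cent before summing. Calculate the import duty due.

Line 1 (G-369, Beleth, 8,897 units, ¥2,018,818.27):
Code G-369 is under a tariff-rate quota (threshold 3,231 units). In-quota: 3,231 units at 1%; over-quota: 5,666 units at 13.5%.
Pro-rata value split: in-quota = ¥2,018,818.27 × 3,231/8,897 = ¥733,146.21; over-quota = ¥2,018,818.27 − ¥733,146.21 = ¥1,285,672.06.
In-quota duty = ¥733,146.21 × 1% = ¥7,331.46. Over-quota duty = ¥1,285,672.06 × 13.5% = ¥173,565.73.
Line duty = ¥7,331.46 + ¥173,565.73 = ¥180,897.19.
Line 2 (H-990, Beleth, 3,402 units, ¥65,760.66):
Base rate for H-990 is 17.5%.
Origin Beleth qualifies under the Belador–Beleth agreement and H-990 is covered: preferential rate 15.5% applies instead.
The additional-duty order on H-990 targets Heson, not Beleth; it does not apply.
Duty = ¥65,760.66 × 15.5% = ¥10,192.90.
Line 3 (T-835, Beleth, 1,963 kg, ¥92,319.89):
Base rate for T-835 is 9% + ¥2.70/kg.
Origin Beleth qualifies under the Belador–Beleth agreement and T-835 is covered: preferential rate Free applies instead.
The additional-duty order on T-835 targets Heson, not Beleth; it does not apply.
Duty = ¥92,319.89 × 0% = ¥0.00.
Total = ¥180,897.19 + ¥10,192.90 + ¥0.00 = ¥191,090.09.

¥191,090.09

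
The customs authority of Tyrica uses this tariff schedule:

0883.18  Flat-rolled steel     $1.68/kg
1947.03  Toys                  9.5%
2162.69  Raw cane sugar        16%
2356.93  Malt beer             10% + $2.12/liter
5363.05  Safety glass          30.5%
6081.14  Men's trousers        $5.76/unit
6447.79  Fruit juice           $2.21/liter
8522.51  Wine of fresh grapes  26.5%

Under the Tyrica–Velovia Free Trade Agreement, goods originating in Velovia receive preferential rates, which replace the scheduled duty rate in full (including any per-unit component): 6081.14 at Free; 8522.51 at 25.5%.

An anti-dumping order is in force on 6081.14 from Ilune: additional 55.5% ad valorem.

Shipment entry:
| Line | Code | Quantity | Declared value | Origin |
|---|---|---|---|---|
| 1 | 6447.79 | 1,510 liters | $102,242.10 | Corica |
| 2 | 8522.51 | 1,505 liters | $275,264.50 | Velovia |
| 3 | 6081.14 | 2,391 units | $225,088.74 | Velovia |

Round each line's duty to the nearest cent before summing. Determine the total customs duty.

$73,529.55

Line 1 (6447.79, Corica, 1,510 liters, $102,242.10):
Base rate for 6447.79 is $2.21/liter.
Duty = 1,510 × $2.21 = $3,337.10.
Line 2 (8522.51, Velovia, 1,505 liters, $275,264.50):
Base rate for 8522.51 is 26.5%.
Origin Velovia qualifies under the Tyrica–Velovia agreement and 8522.51 is covered: preferential rate 25.5% applies instead.
Duty = $275,264.50 × 25.5% = $70,192.45.
Line 3 (6081.14, Velovia, 2,391 units, $225,088.74):
Base rate for 6081.14 is $5.76/unit.
Origin Velovia qualifies under the Tyrica–Velovia agreement and 6081.14 is covered: preferential rate Free applies instead.
The additional-duty order on 6081.14 targets Ilune, not Velovia; it does not apply.
Duty = $225,088.74 × 0% = $0.00.
Total = $3,337.10 + $70,192.45 + $0.00 = $73,529.55.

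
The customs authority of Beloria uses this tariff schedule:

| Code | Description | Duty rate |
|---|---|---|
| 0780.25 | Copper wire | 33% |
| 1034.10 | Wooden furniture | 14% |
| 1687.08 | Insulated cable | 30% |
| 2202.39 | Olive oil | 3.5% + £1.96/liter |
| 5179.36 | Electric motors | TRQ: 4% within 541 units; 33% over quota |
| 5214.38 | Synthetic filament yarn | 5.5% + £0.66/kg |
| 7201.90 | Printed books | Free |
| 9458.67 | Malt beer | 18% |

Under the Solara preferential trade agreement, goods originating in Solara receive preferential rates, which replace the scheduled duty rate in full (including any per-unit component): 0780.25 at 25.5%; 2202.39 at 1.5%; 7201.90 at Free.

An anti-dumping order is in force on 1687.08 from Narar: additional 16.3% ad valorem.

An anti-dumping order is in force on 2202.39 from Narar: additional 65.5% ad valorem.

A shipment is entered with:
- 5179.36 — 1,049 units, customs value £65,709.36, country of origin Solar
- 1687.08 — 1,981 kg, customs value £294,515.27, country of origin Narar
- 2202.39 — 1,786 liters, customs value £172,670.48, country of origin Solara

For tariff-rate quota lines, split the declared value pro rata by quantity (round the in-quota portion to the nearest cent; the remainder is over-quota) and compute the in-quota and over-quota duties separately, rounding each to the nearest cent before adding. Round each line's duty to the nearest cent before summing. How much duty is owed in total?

Line 1 (5179.36, Solar, 1,049 units, £65,709.36):
Code 5179.36 is under a tariff-rate quota (threshold 541 units). In-quota: 541 units at 4%; over-quota: 508 units at 33%.
Pro-rata value split: in-quota = £65,709.36 × 541/1,049 = £33,888.24; over-quota = £65,709.36 − £33,888.24 = £31,821.12.
In-quota duty = £33,888.24 × 4% = £1,355.53. Over-quota duty = £31,821.12 × 33% = £10,500.97.
Line duty = £1,355.53 + £10,500.97 = £11,856.50.
Line 2 (1687.08, Narar, 1,981 kg, £294,515.27):
Base rate for 1687.08 is 30%.
Additional duty on 1687.08 from Narar: +16.3%. Applied ad valorem rate: 30% + 16.3% = 46.3%.
Duty = £294,515.27 × 46.3% = £136,360.57.
Line 3 (2202.39, Solara, 1,786 liters, £172,670.48):
Base rate for 2202.39 is 3.5% + £1.96/liter.
Origin Solara qualifies under the Beloria–Solara agreement and 2202.39 is covered: preferential rate 1.5% applies instead.
The additional-duty order on 2202.39 targets Narar, not Solara; it does not apply.
Duty = £172,670.48 × 1.5% = £2,590.06.
Total = £11,856.50 + £136,360.57 + £2,590.06 = £150,807.13.

£150,807.13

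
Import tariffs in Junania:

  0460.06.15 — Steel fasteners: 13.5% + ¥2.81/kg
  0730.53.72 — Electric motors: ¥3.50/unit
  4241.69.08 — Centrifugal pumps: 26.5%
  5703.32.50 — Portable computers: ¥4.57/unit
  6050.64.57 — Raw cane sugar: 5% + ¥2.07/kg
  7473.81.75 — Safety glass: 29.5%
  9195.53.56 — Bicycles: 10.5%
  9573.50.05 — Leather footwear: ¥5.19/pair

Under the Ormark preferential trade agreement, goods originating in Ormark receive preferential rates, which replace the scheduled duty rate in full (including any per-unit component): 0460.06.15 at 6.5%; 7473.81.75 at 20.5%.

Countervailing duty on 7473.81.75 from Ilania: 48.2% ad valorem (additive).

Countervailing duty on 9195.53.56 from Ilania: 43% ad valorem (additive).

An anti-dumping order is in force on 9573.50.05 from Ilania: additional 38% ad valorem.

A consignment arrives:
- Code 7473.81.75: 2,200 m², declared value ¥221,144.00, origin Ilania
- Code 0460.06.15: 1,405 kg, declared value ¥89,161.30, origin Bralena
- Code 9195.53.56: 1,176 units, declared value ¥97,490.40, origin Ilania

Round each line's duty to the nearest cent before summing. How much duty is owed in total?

Line 1 (7473.81.75, Ilania, 2,200 m², ¥221,144.00):
Base rate for 7473.81.75 is 29.5%.
7473.81.75 has an FTA preferential rate, but origin Ilania is not Ormark; base rate stands.
Additional duty on 7473.81.75 from Ilania: +48.2%. Applied ad valorem rate: 29.5% + 48.2% = 77.7%.
Duty = ¥221,144.00 × 77.7% = ¥171,828.89.
Line 2 (0460.06.15, Bralena, 1,405 kg, ¥89,161.30):
Base rate for 0460.06.15 is 13.5% + ¥2.81/kg.
0460.06.15 has an FTA preferential rate, but origin Bralena is not Ormark; base rate stands.
Duty = ¥89,161.30 × 13.5% + 1,405 × ¥2.81 = ¥15,984.83.
Line 3 (9195.53.56, Ilania, 1,176 units, ¥97,490.40):
Base rate for 9195.53.56 is 10.5%.
Additional duty on 9195.53.56 from Ilania: +43%. Applied ad valorem rate: 10.5% + 43% = 53.5%.
Duty = ¥97,490.40 × 53.5% = ¥52,157.36.
Total = ¥171,828.89 + ¥15,984.83 + ¥52,157.36 = ¥239,971.08.

¥239,971.08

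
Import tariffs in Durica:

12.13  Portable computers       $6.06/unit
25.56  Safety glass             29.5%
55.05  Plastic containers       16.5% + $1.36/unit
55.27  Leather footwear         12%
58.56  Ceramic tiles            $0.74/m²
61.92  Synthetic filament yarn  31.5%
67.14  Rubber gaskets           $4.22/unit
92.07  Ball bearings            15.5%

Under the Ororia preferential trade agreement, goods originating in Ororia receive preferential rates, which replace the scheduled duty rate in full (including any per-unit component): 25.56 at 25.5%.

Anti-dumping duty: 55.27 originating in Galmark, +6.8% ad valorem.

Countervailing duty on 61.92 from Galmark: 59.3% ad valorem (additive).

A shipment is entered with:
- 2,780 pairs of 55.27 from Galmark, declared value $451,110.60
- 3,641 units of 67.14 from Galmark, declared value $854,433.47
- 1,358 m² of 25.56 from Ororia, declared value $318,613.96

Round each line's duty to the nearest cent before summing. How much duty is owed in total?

$181,420.37

Line 1 (55.27, Galmark, 2,780 pairs, $451,110.60):
Base rate for 55.27 is 12%.
Additional duty on 55.27 from Galmark: +6.8%. Applied ad valorem rate: 12% + 6.8% = 18.8%.
Duty = $451,110.60 × 18.8% = $84,808.79.
Line 2 (67.14, Galmark, 3,641 units, $854,433.47):
Base rate for 67.14 is $4.22/unit.
Duty = 3,641 × $4.22 = $15,365.02.
Line 3 (25.56, Ororia, 1,358 m², $318,613.96):
Base rate for 25.56 is 29.5%.
Origin Ororia qualifies under the Durica–Ororia agreement and 25.56 is covered: preferential rate 25.5% applies instead.
Duty = $318,613.96 × 25.5% = $81,246.56.
Total = $84,808.79 + $15,365.02 + $81,246.56 = $181,420.37.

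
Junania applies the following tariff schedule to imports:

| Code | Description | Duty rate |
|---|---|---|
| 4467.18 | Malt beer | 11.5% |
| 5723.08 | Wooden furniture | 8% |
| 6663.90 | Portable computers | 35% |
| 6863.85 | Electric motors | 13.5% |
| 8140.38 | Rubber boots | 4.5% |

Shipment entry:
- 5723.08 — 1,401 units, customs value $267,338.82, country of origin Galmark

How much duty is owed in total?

Line 1 (5723.08, Galmark, 1,401 units, $267,338.82):
Base rate for 5723.08 is 8%.
Duty = $267,338.82 × 8% = $21,387.11.

$21,387.11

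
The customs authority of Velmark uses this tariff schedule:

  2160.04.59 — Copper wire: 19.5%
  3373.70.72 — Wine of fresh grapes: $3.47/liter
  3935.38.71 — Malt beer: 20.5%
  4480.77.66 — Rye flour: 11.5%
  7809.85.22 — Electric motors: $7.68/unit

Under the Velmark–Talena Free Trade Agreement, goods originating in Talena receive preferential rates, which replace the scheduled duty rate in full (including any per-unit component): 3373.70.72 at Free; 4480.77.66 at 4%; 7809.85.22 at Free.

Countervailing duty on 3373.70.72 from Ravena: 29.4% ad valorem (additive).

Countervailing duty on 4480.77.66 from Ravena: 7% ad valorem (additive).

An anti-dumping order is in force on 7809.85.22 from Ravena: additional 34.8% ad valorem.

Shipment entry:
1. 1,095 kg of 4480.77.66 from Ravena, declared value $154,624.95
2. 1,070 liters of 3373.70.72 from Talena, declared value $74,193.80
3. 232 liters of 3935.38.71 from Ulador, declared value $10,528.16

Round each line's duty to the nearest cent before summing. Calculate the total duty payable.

Line 1 (4480.77.66, Ravena, 1,095 kg, $154,624.95):
Base rate for 4480.77.66 is 11.5%.
4480.77.66 has an FTA preferential rate, but origin Ravena is not Talena; base rate stands.
Additional duty on 4480.77.66 from Ravena: +7%. Applied ad valorem rate: 11.5% + 7% = 18.5%.
Duty = $154,624.95 × 18.5% = $28,605.62.
Line 2 (3373.70.72, Talena, 1,070 liters, $74,193.80):
Base rate for 3373.70.72 is $3.47/liter.
Origin Talena qualifies under the Velmark–Talena agreement and 3373.70.72 is covered: preferential rate Free applies instead.
The additional-duty order on 3373.70.72 targets Ravena, not Talena; it does not apply.
Duty = $74,193.80 × 0% = $0.00.
Line 3 (3935.38.71, Ulador, 232 liters, $10,528.16):
Base rate for 3935.38.71 is 20.5%.
Duty = $10,528.16 × 20.5% = $2,158.27.
Total = $28,605.62 + $0.00 + $2,158.27 = $30,763.89.

$30,763.89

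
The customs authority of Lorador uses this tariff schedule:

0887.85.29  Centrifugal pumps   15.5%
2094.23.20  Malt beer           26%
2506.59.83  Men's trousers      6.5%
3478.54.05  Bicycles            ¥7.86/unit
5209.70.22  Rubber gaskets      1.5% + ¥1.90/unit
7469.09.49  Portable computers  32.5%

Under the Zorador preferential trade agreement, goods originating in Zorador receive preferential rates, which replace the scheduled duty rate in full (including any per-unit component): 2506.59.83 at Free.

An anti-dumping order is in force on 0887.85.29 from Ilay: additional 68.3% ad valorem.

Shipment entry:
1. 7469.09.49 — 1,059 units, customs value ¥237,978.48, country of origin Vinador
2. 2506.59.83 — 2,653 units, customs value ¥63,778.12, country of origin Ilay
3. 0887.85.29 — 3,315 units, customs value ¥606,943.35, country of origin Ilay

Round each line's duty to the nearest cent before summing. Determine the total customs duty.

¥590,107.12

Line 1 (7469.09.49, Vinador, 1,059 units, ¥237,978.48):
Base rate for 7469.09.49 is 32.5%.
Duty = ¥237,978.48 × 32.5% = ¥77,343.01.
Line 2 (2506.59.83, Ilay, 2,653 units, ¥63,778.12):
Base rate for 2506.59.83 is 6.5%.
2506.59.83 has an FTA preferential rate, but origin Ilay is not Zorador; base rate stands.
Duty = ¥63,778.12 × 6.5% = ¥4,145.58.
Line 3 (0887.85.29, Ilay, 3,315 units, ¥606,943.35):
Base rate for 0887.85.29 is 15.5%.
Additional duty on 0887.85.29 from Ilay: +68.3%. Applied ad valorem rate: 15.5% + 68.3% = 83.8%.
Duty = ¥606,943.35 × 83.8% = ¥508,618.53.
Total = ¥77,343.01 + ¥4,145.58 + ¥508,618.53 = ¥590,107.12.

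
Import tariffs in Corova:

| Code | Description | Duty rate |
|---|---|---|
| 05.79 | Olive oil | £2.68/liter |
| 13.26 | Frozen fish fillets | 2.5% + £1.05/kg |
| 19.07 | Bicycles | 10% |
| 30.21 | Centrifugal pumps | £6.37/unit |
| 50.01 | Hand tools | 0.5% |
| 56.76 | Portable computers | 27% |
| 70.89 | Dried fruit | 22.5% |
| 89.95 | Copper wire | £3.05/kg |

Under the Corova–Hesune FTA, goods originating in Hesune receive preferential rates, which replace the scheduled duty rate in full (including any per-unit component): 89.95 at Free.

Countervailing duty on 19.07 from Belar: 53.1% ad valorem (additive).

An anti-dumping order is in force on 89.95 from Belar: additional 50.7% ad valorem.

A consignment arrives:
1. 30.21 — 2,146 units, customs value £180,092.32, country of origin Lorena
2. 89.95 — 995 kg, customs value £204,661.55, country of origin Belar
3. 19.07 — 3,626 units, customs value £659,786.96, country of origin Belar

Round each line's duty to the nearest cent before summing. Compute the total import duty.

Line 1 (30.21, Lorena, 2,146 units, £180,092.32):
Base rate for 30.21 is £6.37/unit.
Duty = 2,146 × £6.37 = £13,670.02.
Line 2 (89.95, Belar, 995 kg, £204,661.55):
Base rate for 89.95 is £3.05/kg.
89.95 has an FTA preferential rate, but origin Belar is not Hesune; base rate stands.
Additional duty on 89.95 from Belar: +50.7% ad valorem. Applied ad valorem rate = 50.7%.
Duty = £204,661.55 × 50.7% + 995 × £3.05 = £106,798.16.
Line 3 (19.07, Belar, 3,626 units, £659,786.96):
Base rate for 19.07 is 10%.
Additional duty on 19.07 from Belar: +53.1%. Applied ad valorem rate: 10% + 53.1% = 63.1%.
Duty = £659,786.96 × 63.1% = £416,325.57.
Total = £13,670.02 + £106,798.16 + £416,325.57 = £536,793.75.

£536,793.75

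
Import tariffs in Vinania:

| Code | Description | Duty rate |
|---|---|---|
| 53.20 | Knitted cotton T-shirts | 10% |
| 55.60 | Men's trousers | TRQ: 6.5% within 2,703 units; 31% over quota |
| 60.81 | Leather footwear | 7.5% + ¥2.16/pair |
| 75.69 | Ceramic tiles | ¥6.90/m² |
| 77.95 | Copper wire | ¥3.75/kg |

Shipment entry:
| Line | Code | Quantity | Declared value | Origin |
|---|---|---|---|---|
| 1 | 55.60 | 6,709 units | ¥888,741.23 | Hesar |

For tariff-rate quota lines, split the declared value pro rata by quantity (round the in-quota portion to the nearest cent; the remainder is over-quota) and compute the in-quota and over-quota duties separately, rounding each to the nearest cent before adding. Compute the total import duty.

Line 1 (55.60, Hesar, 6,709 units, ¥888,741.23):
Code 55.60 is under a tariff-rate quota (threshold 2,703 units). In-quota: 2,703 units at 6.5%; over-quota: 4,006 units at 31%.
Pro-rata value split: in-quota = ¥888,741.23 × 2,703/6,709 = ¥358,066.41; over-quota = ¥888,741.23 − ¥358,066.41 = ¥530,674.82.
In-quota duty = ¥358,066.41 × 6.5% = ¥23,274.32. Over-quota duty = ¥530,674.82 × 31% = ¥164,509.19.
Line duty = ¥23,274.32 + ¥164,509.19 = ¥187,783.51.

¥187,783.51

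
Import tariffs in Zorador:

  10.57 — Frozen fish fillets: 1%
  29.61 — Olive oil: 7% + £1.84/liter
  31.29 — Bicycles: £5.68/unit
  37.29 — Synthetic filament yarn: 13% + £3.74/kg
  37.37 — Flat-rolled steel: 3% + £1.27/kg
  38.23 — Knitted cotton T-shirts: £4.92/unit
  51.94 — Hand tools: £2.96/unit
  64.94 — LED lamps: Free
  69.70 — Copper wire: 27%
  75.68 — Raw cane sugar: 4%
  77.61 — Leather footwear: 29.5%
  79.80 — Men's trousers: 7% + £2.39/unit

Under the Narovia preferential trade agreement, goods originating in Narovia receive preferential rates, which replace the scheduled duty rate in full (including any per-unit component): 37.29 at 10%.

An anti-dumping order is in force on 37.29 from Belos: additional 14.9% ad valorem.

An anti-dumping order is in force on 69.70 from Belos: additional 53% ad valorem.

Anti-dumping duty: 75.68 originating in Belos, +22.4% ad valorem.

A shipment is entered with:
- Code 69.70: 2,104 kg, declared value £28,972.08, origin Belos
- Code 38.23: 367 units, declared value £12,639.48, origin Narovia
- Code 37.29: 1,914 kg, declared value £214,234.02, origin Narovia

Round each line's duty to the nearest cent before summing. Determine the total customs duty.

Line 1 (69.70, Belos, 2,104 kg, £28,972.08):
Base rate for 69.70 is 27%.
Additional duty on 69.70 from Belos: +53%. Applied ad valorem rate: 27% + 53% = 80%.
Duty = £28,972.08 × 80% = £23,177.66.
Line 2 (38.23, Narovia, 367 units, £12,639.48):
Base rate for 38.23 is £4.92/unit.
Origin Narovia is the FTA partner but 38.23 is not on the preference list; base rate stands.
Duty = 367 × £4.92 = £1,805.64.
Line 3 (37.29, Narovia, 1,914 kg, £214,234.02):
Base rate for 37.29 is 13% + £3.74/kg.
Origin Narovia qualifies under the Zorador–Narovia agreement and 37.29 is covered: preferential rate 10% applies instead.
The additional-duty order on 37.29 targets Belos, not Narovia; it does not apply.
Duty = £214,234.02 × 10% = £21,423.40.
Total = £23,177.66 + £1,805.64 + £21,423.40 = £46,406.70.

£46,406.70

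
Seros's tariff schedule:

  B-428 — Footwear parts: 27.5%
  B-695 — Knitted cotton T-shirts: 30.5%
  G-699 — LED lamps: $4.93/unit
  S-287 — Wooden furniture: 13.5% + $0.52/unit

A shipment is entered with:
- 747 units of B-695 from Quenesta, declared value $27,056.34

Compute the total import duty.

$8,252.18

Line 1 (B-695, Quenesta, 747 units, $27,056.34):
Base rate for B-695 is 30.5%.
Duty = $27,056.34 × 30.5% = $8,252.18.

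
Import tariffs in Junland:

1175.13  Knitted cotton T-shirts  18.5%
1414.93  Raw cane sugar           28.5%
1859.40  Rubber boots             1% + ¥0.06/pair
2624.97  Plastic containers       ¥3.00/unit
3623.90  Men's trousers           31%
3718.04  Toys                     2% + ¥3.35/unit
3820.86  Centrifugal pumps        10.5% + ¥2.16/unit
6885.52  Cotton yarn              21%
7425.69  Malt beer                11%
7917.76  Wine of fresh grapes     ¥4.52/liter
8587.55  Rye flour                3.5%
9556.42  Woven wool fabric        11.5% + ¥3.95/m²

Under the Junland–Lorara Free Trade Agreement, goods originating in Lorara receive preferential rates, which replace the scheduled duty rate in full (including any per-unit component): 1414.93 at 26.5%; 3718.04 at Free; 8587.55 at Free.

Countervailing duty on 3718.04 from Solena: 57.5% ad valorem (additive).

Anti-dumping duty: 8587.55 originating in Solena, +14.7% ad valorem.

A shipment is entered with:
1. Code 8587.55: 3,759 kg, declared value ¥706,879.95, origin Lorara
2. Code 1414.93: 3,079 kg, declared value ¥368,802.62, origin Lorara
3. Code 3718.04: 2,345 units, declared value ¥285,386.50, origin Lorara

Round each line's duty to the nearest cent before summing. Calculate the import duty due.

¥97,732.69

Line 1 (8587.55, Lorara, 3,759 kg, ¥706,879.95):
Base rate for 8587.55 is 3.5%.
Origin Lorara qualifies under the Junland–Lorara agreement and 8587.55 is covered: preferential rate Free applies instead.
The additional-duty order on 8587.55 targets Solena, not Lorara; it does not apply.
Duty = ¥706,879.95 × 0% = ¥0.00.
Line 2 (1414.93, Lorara, 3,079 kg, ¥368,802.62):
Base rate for 1414.93 is 28.5%.
Origin Lorara qualifies under the Junland–Lorara agreement and 1414.93 is covered: preferential rate 26.5% applies instead.
Duty = ¥368,802.62 × 26.5% = ¥97,732.69.
Line 3 (3718.04, Lorara, 2,345 units, ¥285,386.50):
Base rate for 3718.04 is 2% + ¥3.35/unit.
Origin Lorara qualifies under the Junland–Lorara agreement and 3718.04 is covered: preferential rate Free applies instead.
The additional-duty order on 3718.04 targets Solena, not Lorara; it does not apply.
Duty = ¥285,386.50 × 0% = ¥0.00.
Total = ¥0.00 + ¥97,732.69 + ¥0.00 = ¥97,732.69.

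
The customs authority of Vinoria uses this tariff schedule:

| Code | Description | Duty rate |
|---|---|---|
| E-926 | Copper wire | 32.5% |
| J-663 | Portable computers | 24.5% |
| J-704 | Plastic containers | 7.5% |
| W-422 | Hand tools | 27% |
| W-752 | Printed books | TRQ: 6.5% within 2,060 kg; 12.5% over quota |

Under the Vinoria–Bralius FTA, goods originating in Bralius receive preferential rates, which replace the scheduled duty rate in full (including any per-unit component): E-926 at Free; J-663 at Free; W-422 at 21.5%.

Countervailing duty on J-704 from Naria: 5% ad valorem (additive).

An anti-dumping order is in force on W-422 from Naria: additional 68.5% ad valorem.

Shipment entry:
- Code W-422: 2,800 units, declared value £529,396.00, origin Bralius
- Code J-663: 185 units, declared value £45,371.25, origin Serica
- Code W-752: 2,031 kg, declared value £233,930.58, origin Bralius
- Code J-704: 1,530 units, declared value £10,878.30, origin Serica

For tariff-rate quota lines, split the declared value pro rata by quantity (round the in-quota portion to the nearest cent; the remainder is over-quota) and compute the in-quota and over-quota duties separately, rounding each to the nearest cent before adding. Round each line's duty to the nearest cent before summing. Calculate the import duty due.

Line 1 (W-422, Bralius, 2,800 units, £529,396.00):
Base rate for W-422 is 27%.
Origin Bralius qualifies under the Vinoria–Bralius agreement and W-422 is covered: preferential rate 21.5% applies instead.
The additional-duty order on W-422 targets Naria, not Bralius; it does not apply.
Duty = £529,396.00 × 21.5% = £113,820.14.
Line 2 (J-663, Serica, 185 units, £45,371.25):
Base rate for J-663 is 24.5%.
J-663 has an FTA preferential rate, but origin Serica is not Bralius; base rate stands.
Duty = £45,371.25 × 24.5% = £11,115.96.
Line 3 (W-752, Bralius, 2,031 kg, £233,930.58):
Code W-752 is under a tariff-rate quota (threshold 2,060 kg). Quantity 2,031 kg is within the quota, so the in-quota rate 6.5% applies to the full value.
Duty = £233,930.58 × 6.5% = £15,205.49.
Line 4 (J-704, Serica, 1,530 units, £10,878.30):
Base rate for J-704 is 7.5%.
The additional-duty order on J-704 targets Naria, not Serica; it does not apply.
Duty = £10,878.30 × 7.5% = £815.87.
Total = £113,820.14 + £11,115.96 + £15,205.49 + £815.87 = £140,957.46.

£140,957.46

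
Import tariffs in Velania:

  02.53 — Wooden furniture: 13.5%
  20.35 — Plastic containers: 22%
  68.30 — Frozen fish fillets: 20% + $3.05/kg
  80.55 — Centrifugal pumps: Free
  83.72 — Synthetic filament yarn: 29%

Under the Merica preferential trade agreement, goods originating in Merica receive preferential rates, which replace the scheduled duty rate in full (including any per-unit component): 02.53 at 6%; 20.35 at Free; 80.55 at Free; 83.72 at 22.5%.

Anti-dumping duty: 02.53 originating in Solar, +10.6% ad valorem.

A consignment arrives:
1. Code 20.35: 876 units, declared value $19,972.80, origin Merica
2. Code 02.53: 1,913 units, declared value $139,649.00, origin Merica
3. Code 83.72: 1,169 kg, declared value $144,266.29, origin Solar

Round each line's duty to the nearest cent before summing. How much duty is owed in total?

Line 1 (20.35, Merica, 876 units, $19,972.80):
Base rate for 20.35 is 22%.
Origin Merica qualifies under the Velania–Merica agreement and 20.35 is covered: preferential rate Free applies instead.
Duty = $19,972.80 × 0% = $0.00.
Line 2 (02.53, Merica, 1,913 units, $139,649.00):
Base rate for 02.53 is 13.5%.
Origin Merica qualifies under the Velania–Merica agreement and 02.53 is covered: preferential rate 6% applies instead.
The additional-duty order on 02.53 targets Solar, not Merica; it does not apply.
Duty = $139,649.00 × 6% = $8,378.94.
Line 3 (83.72, Solar, 1,169 kg, $144,266.29):
Base rate for 83.72 is 29%.
83.72 has an FTA preferential rate, but origin Solar is not Merica; base rate stands.
Duty = $144,266.29 × 29% = $41,837.22.
Total = $0.00 + $8,378.94 + $41,837.22 = $50,216.16.

$50,216.16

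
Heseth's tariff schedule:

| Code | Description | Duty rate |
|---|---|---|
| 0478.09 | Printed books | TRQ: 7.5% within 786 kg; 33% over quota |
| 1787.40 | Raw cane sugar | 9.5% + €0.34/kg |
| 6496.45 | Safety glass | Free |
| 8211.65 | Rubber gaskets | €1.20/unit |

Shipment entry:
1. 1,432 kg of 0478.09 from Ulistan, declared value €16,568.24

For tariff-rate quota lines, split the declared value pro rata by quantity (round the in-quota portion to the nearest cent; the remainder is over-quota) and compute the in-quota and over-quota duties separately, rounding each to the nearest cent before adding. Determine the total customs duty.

€3,148.54

Line 1 (0478.09, Ulistan, 1,432 kg, €16,568.24):
Code 0478.09 is under a tariff-rate quota (threshold 786 kg). In-quota: 786 kg at 7.5%; over-quota: 646 kg at 33%.
Pro-rata value split: in-quota = €16,568.24 × 786/1,432 = €9,094.02; over-quota = €16,568.24 − €9,094.02 = €7,474.22.
In-quota duty = €9,094.02 × 7.5% = €682.05. Over-quota duty = €7,474.22 × 33% = €2,466.49.
Line duty = €682.05 + €2,466.49 = €3,148.54.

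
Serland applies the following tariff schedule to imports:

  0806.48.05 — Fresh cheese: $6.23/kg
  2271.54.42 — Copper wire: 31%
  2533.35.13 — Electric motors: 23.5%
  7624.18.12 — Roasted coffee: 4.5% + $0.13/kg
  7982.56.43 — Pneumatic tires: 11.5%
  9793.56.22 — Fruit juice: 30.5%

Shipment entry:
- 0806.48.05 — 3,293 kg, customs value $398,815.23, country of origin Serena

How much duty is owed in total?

$20,515.39

Line 1 (0806.48.05, Serena, 3,293 kg, $398,815.23):
Base rate for 0806.48.05 is $6.23/kg.
Duty = 3,293 × $6.23 = $20,515.39.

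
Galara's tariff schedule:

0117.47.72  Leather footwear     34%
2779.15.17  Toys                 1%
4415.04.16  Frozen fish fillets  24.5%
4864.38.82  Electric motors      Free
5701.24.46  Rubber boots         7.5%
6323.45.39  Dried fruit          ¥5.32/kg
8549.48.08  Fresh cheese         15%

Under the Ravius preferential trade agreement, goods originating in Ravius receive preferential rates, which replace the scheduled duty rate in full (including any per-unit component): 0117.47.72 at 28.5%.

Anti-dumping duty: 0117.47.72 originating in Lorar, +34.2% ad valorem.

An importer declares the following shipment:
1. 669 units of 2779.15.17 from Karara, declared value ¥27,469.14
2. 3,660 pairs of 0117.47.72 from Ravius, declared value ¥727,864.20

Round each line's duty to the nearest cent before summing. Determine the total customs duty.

¥207,715.99

Line 1 (2779.15.17, Karara, 669 units, ¥27,469.14):
Base rate for 2779.15.17 is 1%.
Duty = ¥27,469.14 × 1% = ¥274.69.
Line 2 (0117.47.72, Ravius, 3,660 pairs, ¥727,864.20):
Base rate for 0117.47.72 is 34%.
Origin Ravius qualifies under the Galara–Ravius agreement and 0117.47.72 is covered: preferential rate 28.5% applies instead.
The additional-duty order on 0117.47.72 targets Lorar, not Ravius; it does not apply.
Duty = ¥727,864.20 × 28.5% = ¥207,441.30.
Total = ¥274.69 + ¥207,441.30 = ¥207,715.99.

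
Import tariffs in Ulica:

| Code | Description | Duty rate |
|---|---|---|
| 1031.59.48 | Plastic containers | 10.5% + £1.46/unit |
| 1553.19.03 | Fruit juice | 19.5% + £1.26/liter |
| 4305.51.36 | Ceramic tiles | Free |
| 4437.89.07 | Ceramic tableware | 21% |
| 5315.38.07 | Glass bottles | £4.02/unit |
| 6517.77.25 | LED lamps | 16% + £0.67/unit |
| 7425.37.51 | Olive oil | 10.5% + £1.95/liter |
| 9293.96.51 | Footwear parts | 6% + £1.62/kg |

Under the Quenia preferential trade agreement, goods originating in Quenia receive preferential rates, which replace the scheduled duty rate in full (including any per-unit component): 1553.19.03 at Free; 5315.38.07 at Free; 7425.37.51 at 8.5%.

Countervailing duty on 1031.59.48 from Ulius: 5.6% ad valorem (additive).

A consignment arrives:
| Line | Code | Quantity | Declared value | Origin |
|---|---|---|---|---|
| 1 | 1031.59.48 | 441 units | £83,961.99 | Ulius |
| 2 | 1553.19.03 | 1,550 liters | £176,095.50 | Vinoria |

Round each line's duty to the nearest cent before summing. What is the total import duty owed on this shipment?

£50,453.36

Line 1 (1031.59.48, Ulius, 441 units, £83,961.99):
Base rate for 1031.59.48 is 10.5% + £1.46/unit.
Additional duty on 1031.59.48 from Ulius: +5.6%. Applied ad valorem rate: 10.5% + 5.6% = 16.1%.
Duty = £83,961.99 × 16.1% + 441 × £1.46 = £14,161.74.
Line 2 (1553.19.03, Vinoria, 1,550 liters, £176,095.50):
Base rate for 1553.19.03 is 19.5% + £1.26/liter.
1553.19.03 has an FTA preferential rate, but origin Vinoria is not Quenia; base rate stands.
Duty = £176,095.50 × 19.5% + 1,550 × £1.26 = £36,291.62.
Total = £14,161.74 + £36,291.62 = £50,453.36.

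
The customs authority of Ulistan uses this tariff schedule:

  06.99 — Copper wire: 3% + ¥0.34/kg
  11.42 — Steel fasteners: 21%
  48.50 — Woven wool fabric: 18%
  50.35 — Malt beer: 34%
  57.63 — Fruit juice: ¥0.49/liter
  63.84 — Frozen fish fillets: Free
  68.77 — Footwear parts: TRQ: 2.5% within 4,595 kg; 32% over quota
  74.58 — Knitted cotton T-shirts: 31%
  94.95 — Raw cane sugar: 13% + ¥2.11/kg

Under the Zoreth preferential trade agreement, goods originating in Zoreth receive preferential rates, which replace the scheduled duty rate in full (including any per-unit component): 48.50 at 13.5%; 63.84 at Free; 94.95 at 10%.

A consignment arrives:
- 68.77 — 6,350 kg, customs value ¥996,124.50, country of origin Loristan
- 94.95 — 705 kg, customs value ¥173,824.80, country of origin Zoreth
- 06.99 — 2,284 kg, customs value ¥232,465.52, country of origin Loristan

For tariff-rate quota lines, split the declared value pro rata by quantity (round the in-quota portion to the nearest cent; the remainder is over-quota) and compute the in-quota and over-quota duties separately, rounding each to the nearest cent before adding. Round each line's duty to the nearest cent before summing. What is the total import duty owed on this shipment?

¥131,251.64

Line 1 (68.77, Loristan, 6,350 kg, ¥996,124.50):
Code 68.77 is under a tariff-rate quota (threshold 4,595 kg). In-quota: 4,595 kg at 2.5%; over-quota: 1,755 kg at 32%.
Pro-rata value split: in-quota = ¥996,124.50 × 4,595/6,350 = ¥720,817.65; over-quota = ¥996,124.50 − ¥720,817.65 = ¥275,306.85.
In-quota duty = ¥720,817.65 × 2.5% = ¥18,020.44. Over-quota duty = ¥275,306.85 × 32% = ¥88,098.19.
Line duty = ¥18,020.44 + ¥88,098.19 = ¥106,118.63.
Line 2 (94.95, Zoreth, 705 kg, ¥173,824.80):
Base rate for 94.95 is 13% + ¥2.11/kg.
Origin Zoreth qualifies under the Ulistan–Zoreth agreement and 94.95 is covered: preferential rate 10% applies instead.
Duty = ¥173,824.80 × 10% = ¥17,382.48.
Line 3 (06.99, Loristan, 2,284 kg, ¥232,465.52):
Base rate for 06.99 is 3% + ¥0.34/kg.
Duty = ¥232,465.52 × 3% + 2,284 × ¥0.34 = ¥7,750.53.
Total = ¥106,118.63 + ¥17,382.48 + ¥7,750.53 = ¥131,251.64.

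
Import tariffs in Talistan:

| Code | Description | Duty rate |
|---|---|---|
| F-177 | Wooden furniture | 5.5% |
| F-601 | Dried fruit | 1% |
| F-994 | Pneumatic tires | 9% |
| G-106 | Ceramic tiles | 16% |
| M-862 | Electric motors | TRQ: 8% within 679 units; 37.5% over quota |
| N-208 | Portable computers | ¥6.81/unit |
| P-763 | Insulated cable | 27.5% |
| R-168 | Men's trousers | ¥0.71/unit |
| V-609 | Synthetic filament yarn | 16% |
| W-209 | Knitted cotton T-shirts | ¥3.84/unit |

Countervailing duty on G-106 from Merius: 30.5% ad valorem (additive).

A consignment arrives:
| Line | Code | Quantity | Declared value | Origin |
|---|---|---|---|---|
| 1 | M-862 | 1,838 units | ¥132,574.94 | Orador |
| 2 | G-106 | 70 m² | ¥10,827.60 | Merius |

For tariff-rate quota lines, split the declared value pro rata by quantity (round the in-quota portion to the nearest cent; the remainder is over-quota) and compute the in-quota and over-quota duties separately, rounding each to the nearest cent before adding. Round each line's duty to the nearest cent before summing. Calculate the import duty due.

Line 1 (M-862, Orador, 1,838 units, ¥132,574.94):
Code M-862 is under a tariff-rate quota (threshold 679 units). In-quota: 679 units at 8%; over-quota: 1,159 units at 37.5%.
Pro-rata value split: in-quota = ¥132,574.94 × 679/1,838 = ¥48,976.27; over-quota = ¥132,574.94 − ¥48,976.27 = ¥83,598.67.
In-quota duty = ¥48,976.27 × 8% = ¥3,918.10. Over-quota duty = ¥83,598.67 × 37.5% = ¥31,349.50.
Line duty = ¥3,918.10 + ¥31,349.50 = ¥35,267.60.
Line 2 (G-106, Merius, 70 m², ¥10,827.60):
Base rate for G-106 is 16%.
Additional duty on G-106 from Merius: +30.5%. Applied ad valorem rate: 16% + 30.5% = 46.5%.
Duty = ¥10,827.60 × 46.5% = ¥5,034.83.
Total = ¥35,267.60 + ¥5,034.83 = ¥40,302.43.

¥40,302.43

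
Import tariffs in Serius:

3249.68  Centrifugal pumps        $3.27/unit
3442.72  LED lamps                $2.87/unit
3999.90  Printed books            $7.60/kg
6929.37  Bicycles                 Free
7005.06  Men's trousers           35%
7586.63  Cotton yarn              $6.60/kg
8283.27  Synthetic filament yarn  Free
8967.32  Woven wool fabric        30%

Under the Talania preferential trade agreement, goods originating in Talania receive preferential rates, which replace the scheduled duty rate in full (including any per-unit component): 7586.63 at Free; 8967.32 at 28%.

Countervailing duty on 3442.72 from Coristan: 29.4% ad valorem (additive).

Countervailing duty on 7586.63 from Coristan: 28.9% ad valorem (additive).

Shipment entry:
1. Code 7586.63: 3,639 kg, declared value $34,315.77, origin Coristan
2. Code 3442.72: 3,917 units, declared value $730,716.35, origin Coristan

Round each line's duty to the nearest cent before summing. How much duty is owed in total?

$260,007.06

Line 1 (7586.63, Coristan, 3,639 kg, $34,315.77):
Base rate for 7586.63 is $6.60/kg.
7586.63 has an FTA preferential rate, but origin Coristan is not Talania; base rate stands.
Additional duty on 7586.63 from Coristan: +28.9% ad valorem. Applied ad valorem rate = 28.9%.
Duty = $34,315.77 × 28.9% + 3,639 × $6.60 = $33,934.66.
Line 2 (3442.72, Coristan, 3,917 units, $730,716.35):
Base rate for 3442.72 is $2.87/unit.
Additional duty on 3442.72 from Coristan: +29.4% ad valorem. Applied ad valorem rate = 29.4%.
Duty = $730,716.35 × 29.4% + 3,917 × $2.87 = $226,072.40.
Total = $33,934.66 + $226,072.40 = $260,007.06.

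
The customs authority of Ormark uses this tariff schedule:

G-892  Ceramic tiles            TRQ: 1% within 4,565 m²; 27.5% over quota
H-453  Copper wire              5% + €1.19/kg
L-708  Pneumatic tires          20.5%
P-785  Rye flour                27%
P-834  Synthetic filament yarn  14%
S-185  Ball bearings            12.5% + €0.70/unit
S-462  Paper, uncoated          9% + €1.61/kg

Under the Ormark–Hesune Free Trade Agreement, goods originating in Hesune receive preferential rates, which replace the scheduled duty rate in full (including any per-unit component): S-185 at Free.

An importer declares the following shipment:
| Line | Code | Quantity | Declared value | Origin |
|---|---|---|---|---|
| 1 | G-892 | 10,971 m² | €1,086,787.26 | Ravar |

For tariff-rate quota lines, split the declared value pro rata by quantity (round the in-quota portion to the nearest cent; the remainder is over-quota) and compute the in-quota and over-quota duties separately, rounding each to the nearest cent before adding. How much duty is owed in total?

€179,031.14

Line 1 (G-892, Ravar, 10,971 m², €1,086,787.26):
Code G-892 is under a tariff-rate quota (threshold 4,565 m²). In-quota: 4,565 m² at 1%; over-quota: 6,406 m² at 27.5%.
Pro-rata value split: in-quota = €1,086,787.26 × 4,565/10,971 = €452,208.90; over-quota = €1,086,787.26 − €452,208.90 = €634,578.36.
In-quota duty = €452,208.90 × 1% = €4,522.09. Over-quota duty = €634,578.36 × 27.5% = €174,509.05.
Line duty = €4,522.09 + €174,509.05 = €179,031.14.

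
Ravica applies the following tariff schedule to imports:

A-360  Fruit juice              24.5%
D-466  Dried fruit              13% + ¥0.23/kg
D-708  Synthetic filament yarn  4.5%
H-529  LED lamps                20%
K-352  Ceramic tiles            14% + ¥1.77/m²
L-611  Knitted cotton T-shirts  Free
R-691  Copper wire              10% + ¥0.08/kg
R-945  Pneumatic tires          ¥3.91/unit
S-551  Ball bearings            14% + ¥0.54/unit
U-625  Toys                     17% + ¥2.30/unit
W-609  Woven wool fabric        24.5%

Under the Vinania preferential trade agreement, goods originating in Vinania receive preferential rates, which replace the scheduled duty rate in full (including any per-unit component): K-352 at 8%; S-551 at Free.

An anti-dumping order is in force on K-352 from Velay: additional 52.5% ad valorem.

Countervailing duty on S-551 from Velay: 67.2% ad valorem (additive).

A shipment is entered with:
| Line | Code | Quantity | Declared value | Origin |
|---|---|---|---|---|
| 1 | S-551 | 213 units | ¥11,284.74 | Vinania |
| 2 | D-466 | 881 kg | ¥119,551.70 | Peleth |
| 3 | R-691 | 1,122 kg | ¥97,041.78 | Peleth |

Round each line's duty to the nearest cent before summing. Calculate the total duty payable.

¥25,538.29

Line 1 (S-551, Vinania, 213 units, ¥11,284.74):
Base rate for S-551 is 14% + ¥0.54/unit.
Origin Vinania qualifies under the Ravica–Vinania agreement and S-551 is covered: preferential rate Free applies instead.
The additional-duty order on S-551 targets Velay, not Vinania; it does not apply.
Duty = ¥11,284.74 × 0% = ¥0.00.
Line 2 (D-466, Peleth, 881 kg, ¥119,551.70):
Base rate for D-466 is 13% + ¥0.23/kg.
Duty = ¥119,551.70 × 13% + 881 × ¥0.23 = ¥15,744.35.
Line 3 (R-691, Peleth, 1,122 kg, ¥97,041.78):
Base rate for R-691 is 10% + ¥0.08/kg.
Duty = ¥97,041.78 × 10% + 1,122 × ¥0.08 = ¥9,793.94.
Total = ¥0.00 + ¥15,744.35 + ¥9,793.94 = ¥25,538.29.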